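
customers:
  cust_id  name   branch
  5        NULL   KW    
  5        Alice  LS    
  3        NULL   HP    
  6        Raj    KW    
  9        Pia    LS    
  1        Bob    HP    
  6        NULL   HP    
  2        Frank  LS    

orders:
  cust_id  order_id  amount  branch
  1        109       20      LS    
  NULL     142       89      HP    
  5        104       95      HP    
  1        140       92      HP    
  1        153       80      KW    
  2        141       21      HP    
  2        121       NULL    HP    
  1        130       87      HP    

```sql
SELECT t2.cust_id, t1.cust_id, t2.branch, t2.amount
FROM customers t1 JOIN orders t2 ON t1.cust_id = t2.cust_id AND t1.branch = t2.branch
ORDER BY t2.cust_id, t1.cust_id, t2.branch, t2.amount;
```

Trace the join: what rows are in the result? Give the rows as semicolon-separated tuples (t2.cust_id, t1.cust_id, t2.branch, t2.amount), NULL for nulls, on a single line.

INNER JOIN keeps only pairs where the ON condition holds.
Matching on t1.cust_id = t2.cust_id AND t1.branch = t2.branch. A NULL in a compared column never satisfies the condition.
- t1 row (cust_id=5, branch=KW): no match → dropped.
- t1 row (cust_id=5, branch=LS): no match → dropped.
- t1 row (cust_id=3, branch=HP): no match → dropped.
- t1 row (cust_id=6, branch=KW): no match → dropped.
- t1 row (cust_id=9, branch=LS): no match → dropped.
- t1 row (cust_id=1, branch=HP): matches 2 t2 row(s) → 2 output row(s).
- t1 row (cust_id=6, branch=HP): no match → dropped.
- t1 row (cust_id=2, branch=LS): no match → dropped.
After projecting and ordering:
t2.cust_id | t1.cust_id | t2.branch | t2.amount
1 | 1 | HP | 87
1 | 1 | HP | 92

(1, 1, HP, 87); (1, 1, HP, 92)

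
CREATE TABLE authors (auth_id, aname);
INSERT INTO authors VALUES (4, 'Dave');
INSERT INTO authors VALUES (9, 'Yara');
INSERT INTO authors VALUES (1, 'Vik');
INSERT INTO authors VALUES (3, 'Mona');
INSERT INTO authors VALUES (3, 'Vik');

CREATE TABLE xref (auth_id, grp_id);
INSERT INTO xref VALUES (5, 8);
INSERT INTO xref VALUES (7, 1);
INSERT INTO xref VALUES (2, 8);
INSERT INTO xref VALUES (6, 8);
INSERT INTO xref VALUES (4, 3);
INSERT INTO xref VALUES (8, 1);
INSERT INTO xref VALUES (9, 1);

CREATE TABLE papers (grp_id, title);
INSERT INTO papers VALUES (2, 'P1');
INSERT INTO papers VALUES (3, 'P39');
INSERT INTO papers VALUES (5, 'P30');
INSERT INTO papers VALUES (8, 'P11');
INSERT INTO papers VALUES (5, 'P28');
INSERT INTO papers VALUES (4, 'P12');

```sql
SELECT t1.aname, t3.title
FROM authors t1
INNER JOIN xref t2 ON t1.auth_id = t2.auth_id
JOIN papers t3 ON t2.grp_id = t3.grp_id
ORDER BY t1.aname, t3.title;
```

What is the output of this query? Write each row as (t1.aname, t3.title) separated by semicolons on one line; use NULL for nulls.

Joins associate left-to-right: authors INNER JOIN xref on auth_id gives 2 intermediate row(s).
Then INNER JOIN `papers t3` on grp_id: keep only rows whose t2.grp_id appears in t3.

(Dave, P39)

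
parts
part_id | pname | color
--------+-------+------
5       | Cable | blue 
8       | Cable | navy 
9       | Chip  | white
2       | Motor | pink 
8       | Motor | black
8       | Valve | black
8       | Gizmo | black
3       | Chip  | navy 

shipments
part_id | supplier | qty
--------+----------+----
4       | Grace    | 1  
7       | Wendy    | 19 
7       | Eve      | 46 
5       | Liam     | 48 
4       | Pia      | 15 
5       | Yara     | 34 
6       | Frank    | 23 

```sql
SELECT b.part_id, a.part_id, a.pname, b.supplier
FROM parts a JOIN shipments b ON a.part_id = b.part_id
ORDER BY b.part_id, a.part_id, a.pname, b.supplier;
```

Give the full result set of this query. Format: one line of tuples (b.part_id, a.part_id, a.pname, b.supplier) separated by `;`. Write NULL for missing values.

(5, 5, Cable, Liam); (5, 5, Cable, Yara)

INNER JOIN keeps only pairs where the ON condition holds.
Matching on a.part_id = b.part_id.
- part_id=5: 2 matching b row(s), so 2 row(s) emitted.
- part_id=8: no matching b row, dropped.
- part_id=9: no matching b row, dropped.
- part_id=2: no matching b row, dropped.
- part_id=8: no matching b row, dropped.
- part_id=8: no matching b row, dropped.
- part_id=8: no matching b row, dropped.
- part_id=3: no matching b row, dropped.
After projecting and ordering:
b.part_id | a.part_id | a.pname | b.supplier
5 | 5 | Cable | Liam
5 | 5 | Cable | Yara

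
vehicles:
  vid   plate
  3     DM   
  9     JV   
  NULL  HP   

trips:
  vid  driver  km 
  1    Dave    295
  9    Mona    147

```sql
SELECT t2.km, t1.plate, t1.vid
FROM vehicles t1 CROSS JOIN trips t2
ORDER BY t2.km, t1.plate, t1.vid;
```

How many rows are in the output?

CROSS JOIN pairs every row of `vehicles` with every row of `trips`: 3 × 2 = 6 rows.

6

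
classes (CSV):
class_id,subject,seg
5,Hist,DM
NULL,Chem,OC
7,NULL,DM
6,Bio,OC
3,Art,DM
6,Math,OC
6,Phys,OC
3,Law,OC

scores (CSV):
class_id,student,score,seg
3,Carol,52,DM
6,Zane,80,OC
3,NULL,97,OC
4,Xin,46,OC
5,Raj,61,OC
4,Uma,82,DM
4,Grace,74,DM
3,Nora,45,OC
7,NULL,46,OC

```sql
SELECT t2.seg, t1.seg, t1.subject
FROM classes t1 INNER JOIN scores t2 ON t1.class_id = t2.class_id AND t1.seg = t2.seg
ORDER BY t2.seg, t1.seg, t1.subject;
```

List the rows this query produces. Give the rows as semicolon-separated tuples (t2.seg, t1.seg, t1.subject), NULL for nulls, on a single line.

INNER JOIN keeps only pairs where the ON condition holds.
Matching on t1.class_id = t2.class_id AND t1.seg = t2.seg. A NULL in a compared column never satisfies the condition.
- t1 (class_id=5, seg=DM) has no partner → excluded.
- t1 (class_id=NULL, seg=OC) has no partner → excluded.
- t1 (class_id=7, seg=DM) has no partner → excluded.
- t1 (class_id=6, seg=OC) pairs with 1 row(s) of t2.
- t1 (class_id=3, seg=DM) pairs with 1 row(s) of t2.
- t1 (class_id=6, seg=OC) pairs with 1 row(s) of t2.
- t1 (class_id=6, seg=OC) pairs with 1 row(s) of t2.
- t1 (class_id=3, seg=OC) pairs with 2 row(s) of t2.
After projecting and ordering:
t2.seg | t1.seg | t1.subject
DM | DM | Art
OC | OC | Bio
OC | OC | Law
OC | OC | Law
OC | OC | Math
OC | OC | Phys

(DM, DM, Art); (OC, OC, Bio); (OC, OC, Law); (OC, OC, Law); (OC, OC, Math); (OC, OC, Phys)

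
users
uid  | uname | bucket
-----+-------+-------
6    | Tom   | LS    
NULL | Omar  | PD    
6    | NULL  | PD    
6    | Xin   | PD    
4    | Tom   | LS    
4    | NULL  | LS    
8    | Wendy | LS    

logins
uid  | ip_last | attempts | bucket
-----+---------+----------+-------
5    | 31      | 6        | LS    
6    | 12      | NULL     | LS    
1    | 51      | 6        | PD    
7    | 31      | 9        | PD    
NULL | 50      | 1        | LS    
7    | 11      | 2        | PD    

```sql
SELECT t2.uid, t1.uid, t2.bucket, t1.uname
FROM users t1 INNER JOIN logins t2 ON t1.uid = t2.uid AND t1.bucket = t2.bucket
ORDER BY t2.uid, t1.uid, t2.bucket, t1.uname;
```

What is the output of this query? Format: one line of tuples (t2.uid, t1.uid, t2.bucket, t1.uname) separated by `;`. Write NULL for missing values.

(6, 6, LS, Tom)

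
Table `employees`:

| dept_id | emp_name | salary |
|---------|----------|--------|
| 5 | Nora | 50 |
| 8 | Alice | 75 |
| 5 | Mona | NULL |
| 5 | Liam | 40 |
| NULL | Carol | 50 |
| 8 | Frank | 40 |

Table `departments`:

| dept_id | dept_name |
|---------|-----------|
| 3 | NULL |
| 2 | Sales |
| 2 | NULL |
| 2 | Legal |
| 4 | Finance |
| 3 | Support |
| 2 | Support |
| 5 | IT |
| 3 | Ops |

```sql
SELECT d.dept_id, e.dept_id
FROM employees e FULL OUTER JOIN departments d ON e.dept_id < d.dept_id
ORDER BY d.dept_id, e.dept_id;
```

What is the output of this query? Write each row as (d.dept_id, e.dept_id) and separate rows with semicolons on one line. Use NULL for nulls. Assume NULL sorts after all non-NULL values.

(2, NULL); (2, NULL); (2, NULL); (2, NULL); (3, NULL); (3, NULL); (3, NULL); (4, NULL); (5, NULL); (NULL, 5); (NULL, 5); (NULL, 5); (NULL, 8); (NULL, 8); (NULL, NULL)

FULL OUTER JOIN keeps every row from both sides; unmatched rows get NULL for the other side's columns.
Matching on e.dept_id < d.dept_id. A NULL in a compared column never satisfies the condition.
- e[0] dept_id=5 → no match; kept with NULLs on the d side.
- e[1] dept_id=8 → no match; kept with NULLs on the d side.
- e[2] dept_id=5 → no match; kept with NULLs on the d side.
- e[3] dept_id=5 → no match; kept with NULLs on the d side.
- e[4] dept_id=NULL → no match; kept with NULLs on the d side.
- e[5] dept_id=8 → no match; kept with NULLs on the d side.
- plus 9 unmatched d row(s), each kept with NULL e columns.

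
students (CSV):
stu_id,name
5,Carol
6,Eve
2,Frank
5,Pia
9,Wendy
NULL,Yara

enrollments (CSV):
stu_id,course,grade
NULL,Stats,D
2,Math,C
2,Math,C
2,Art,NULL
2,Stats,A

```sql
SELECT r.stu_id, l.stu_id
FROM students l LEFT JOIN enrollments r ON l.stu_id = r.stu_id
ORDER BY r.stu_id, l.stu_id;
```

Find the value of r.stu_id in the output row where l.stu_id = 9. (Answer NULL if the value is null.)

NULL

LEFT JOIN keeps every row from `students`; unmatched rows get NULL for `enrollments`'s columns.
Matching on l.stu_id = r.stu_id. A NULL in a compared column never satisfies the condition.
- l row (stu_id=5): no match → kept, r columns NULL.
- l row (stu_id=6): no match → kept, r columns NULL.
- l row (stu_id=2): matches 4 r row(s) → 4 output row(s).
- l row (stu_id=5): no match → kept, r columns NULL.
- l row (stu_id=9): no match → kept, r columns NULL.
- l row (stu_id=NULL): no match → kept, r columns NULL.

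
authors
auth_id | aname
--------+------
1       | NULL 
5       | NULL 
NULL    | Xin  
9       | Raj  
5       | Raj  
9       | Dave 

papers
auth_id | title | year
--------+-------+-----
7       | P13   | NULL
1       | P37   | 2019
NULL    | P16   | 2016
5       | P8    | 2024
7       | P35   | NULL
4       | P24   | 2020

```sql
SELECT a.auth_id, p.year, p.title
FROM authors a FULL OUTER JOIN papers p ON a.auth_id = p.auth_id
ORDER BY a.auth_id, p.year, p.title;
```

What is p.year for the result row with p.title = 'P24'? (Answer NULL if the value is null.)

FULL OUTER JOIN keeps every row from both sides; unmatched rows get NULL for the other side's columns.
Matching on a.auth_id = p.auth_id. A NULL in a compared column never satisfies the condition.
- a[0] auth_id=1 → 1 match(es) in p → 1 row(s).
- a[1] auth_id=5 → 1 match(es) in p → 1 row(s).
- a[2] auth_id=NULL → no match; kept with NULLs on the p side.
- a[3] auth_id=9 → no match; kept with NULLs on the p side.
- a[4] auth_id=5 → 1 match(es) in p → 1 row(s).
- a[5] auth_id=9 → no match; kept with NULLs on the p side.
- plus 4 unmatched p row(s), each kept with NULL a columns.

2020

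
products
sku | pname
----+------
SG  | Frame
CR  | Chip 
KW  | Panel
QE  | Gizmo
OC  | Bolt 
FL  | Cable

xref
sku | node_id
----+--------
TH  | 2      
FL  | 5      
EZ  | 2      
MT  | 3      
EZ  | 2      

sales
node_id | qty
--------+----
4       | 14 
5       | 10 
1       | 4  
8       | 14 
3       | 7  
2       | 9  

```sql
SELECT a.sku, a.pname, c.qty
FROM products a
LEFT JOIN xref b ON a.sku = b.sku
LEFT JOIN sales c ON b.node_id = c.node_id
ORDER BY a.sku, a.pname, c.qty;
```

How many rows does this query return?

6

Joins associate left-to-right: products LEFT JOIN xref on sku gives 6 intermediate row(s).
Then LEFT JOIN `sales c` on node_id: each of those 6 rows is kept; rows whose b.node_id has no match in c get NULL for c's columns.
Result: 6 row(s).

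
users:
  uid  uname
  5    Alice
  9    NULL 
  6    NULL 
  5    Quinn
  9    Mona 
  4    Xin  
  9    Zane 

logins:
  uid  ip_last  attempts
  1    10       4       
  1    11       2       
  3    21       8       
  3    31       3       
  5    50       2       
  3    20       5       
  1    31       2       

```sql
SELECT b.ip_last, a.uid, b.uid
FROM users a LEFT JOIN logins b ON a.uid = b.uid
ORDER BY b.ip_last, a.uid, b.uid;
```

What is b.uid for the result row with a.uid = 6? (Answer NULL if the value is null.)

NULL

LEFT JOIN keeps every row from `users`; unmatched rows get NULL for `logins`'s columns.
Matching on a.uid = b.uid.
- a[0] uid=5 → 1 match(es) in b → 1 row(s).
- a[1] uid=9 → no match; kept with NULLs on the b side.
- a[2] uid=6 → no match; kept with NULLs on the b side.
- a[3] uid=5 → 1 match(es) in b → 1 row(s).
- a[4] uid=9 → no match; kept with NULLs on the b side.
- a[5] uid=4 → no match; kept with NULLs on the b side.
- a[6] uid=9 → no match; kept with NULLs on the b side.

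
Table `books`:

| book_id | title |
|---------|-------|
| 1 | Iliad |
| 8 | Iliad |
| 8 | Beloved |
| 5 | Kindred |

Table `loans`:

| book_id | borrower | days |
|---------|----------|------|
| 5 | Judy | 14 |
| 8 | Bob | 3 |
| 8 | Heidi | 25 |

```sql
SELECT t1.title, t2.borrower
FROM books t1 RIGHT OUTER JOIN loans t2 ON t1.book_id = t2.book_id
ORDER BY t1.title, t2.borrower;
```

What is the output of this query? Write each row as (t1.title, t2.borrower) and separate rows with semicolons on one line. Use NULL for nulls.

(Beloved, Bob); (Beloved, Heidi); (Iliad, Bob); (Iliad, Heidi); (Kindred, Judy)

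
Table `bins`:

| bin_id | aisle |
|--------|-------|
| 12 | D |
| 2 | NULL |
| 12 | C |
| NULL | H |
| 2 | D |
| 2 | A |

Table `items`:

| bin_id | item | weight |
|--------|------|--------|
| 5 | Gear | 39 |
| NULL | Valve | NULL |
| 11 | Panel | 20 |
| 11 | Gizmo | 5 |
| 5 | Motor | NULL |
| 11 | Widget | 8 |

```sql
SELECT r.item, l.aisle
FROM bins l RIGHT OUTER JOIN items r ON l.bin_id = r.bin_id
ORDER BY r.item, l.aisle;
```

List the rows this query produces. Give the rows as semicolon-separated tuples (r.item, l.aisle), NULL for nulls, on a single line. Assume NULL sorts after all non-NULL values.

(Gear, NULL); (Gizmo, NULL); (Motor, NULL); (Panel, NULL); (Valve, NULL); (Widget, NULL)

RIGHT JOIN keeps every row from `items`; unmatched rows get NULL for `bins`'s columns.
Matching on l.bin_id = r.bin_id. A NULL in a compared column never satisfies the condition.
Matched pairs: 0; unmatched r rows kept: 6.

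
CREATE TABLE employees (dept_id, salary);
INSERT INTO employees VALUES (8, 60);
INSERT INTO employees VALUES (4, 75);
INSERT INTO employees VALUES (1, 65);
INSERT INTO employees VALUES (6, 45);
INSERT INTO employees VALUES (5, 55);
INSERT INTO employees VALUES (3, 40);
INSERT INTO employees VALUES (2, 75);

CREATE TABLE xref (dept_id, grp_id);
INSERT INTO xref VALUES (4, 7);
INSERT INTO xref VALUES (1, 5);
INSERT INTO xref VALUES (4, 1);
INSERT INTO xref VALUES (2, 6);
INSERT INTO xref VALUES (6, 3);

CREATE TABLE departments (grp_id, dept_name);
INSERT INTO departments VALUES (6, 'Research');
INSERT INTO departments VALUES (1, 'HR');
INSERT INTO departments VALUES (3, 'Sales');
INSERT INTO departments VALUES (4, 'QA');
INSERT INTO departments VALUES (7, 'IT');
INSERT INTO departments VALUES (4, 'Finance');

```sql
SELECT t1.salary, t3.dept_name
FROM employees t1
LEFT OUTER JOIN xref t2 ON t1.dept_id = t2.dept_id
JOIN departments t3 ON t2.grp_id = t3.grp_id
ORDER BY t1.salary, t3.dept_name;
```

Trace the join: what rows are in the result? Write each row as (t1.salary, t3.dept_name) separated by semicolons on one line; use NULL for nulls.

(45, Sales); (75, HR); (75, IT); (75, Research)

Evaluate left to right. First `employees t1 LEFT JOIN xref t2` on dept_id: 8 row(s).
Then INNER JOIN `departments t3` on grp_id: keep only rows whose t2.grp_id appears in t3.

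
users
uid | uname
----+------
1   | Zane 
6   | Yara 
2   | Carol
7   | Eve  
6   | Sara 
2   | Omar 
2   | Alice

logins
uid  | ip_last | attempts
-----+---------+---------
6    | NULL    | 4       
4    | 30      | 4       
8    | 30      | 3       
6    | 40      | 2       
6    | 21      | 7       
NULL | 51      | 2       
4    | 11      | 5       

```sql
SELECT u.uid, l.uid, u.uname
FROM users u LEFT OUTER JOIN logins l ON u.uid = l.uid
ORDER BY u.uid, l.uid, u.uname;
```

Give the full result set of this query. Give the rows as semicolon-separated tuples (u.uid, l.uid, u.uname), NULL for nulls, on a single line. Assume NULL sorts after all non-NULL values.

LEFT JOIN keeps every row from `users`; unmatched rows get NULL for `logins`'s columns.
Matching on u.uid = l.uid. A NULL in a compared column never satisfies the condition.
Matched pairs: 6; unmatched u rows kept: 5.

(1, NULL, Zane); (2, NULL, Alice); (2, NULL, Carol); (2, NULL, Omar); (6, 6, Sara); (6, 6, Sara); (6, 6, Sara); (6, 6, Yara); (6, 6, Yara); (6, 6, Yara); (7, NULL, Eve)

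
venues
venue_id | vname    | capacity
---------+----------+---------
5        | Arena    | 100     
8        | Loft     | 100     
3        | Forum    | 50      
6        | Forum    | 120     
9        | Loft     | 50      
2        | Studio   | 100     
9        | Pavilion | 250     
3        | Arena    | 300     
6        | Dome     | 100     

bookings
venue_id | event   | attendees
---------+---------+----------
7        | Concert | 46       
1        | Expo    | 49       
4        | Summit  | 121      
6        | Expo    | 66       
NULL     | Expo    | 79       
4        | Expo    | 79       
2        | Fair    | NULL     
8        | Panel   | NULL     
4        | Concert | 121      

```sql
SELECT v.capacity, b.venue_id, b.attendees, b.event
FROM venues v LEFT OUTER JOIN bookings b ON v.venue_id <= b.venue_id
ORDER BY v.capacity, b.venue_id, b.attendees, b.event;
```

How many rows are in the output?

31

LEFT JOIN keeps every row from `venues`; unmatched rows get NULL for `bookings`'s columns.
Matching on v.venue_id <= b.venue_id. A NULL in a compared column never satisfies the condition.
- v (venue_id=5) pairs with 3 row(s) of b.
- v (venue_id=8) pairs with 1 row(s) of b.
- v (venue_id=3) pairs with 6 row(s) of b.
- v (venue_id=6) pairs with 3 row(s) of b.
- v (venue_id=9) has no partner → padded with NULL.
- v (venue_id=2) pairs with 7 row(s) of b.
- v (venue_id=9) has no partner → padded with NULL.
- v (venue_id=3) pairs with 6 row(s) of b.
- v (venue_id=6) pairs with 3 row(s) of b.
Total: 29 matched + 2 padded = 31 rows.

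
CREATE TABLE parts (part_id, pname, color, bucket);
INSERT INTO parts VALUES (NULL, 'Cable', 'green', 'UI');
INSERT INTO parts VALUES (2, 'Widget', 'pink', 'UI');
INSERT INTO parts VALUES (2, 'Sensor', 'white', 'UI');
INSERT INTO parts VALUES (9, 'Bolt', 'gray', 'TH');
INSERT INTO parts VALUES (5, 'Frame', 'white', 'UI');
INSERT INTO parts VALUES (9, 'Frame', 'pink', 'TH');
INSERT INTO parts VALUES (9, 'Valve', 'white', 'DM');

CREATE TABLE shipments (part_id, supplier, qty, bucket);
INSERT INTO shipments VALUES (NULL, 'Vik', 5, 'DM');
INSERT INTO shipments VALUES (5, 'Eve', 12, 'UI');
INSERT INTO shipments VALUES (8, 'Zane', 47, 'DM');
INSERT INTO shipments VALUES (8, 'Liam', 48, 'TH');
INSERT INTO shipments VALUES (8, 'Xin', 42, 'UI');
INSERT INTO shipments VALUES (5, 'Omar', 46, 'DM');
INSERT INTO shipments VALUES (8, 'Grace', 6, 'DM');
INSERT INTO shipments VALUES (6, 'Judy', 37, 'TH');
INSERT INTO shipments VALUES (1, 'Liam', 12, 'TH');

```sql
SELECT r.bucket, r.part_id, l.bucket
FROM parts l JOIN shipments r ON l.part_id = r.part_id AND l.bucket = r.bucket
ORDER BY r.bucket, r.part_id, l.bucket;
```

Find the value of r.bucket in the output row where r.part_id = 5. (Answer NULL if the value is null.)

UI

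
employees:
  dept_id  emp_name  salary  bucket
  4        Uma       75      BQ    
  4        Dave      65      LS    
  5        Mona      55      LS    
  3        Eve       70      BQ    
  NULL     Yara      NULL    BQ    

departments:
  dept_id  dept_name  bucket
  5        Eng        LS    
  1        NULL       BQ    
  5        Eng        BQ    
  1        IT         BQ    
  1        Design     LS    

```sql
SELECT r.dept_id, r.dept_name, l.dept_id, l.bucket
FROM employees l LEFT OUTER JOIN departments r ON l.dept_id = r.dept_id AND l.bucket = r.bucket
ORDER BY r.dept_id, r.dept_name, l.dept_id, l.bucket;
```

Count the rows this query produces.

5

LEFT JOIN keeps every row from `employees`; unmatched rows get NULL for `departments`'s columns.
Matching on l.dept_id = r.dept_id AND l.bucket = r.bucket. A NULL in a compared column never satisfies the condition.
- dept_id=4, bucket=BQ: no r row matches, row kept with r columns NULL.
- dept_id=4, bucket=LS: no r row matches, row kept with r columns NULL.
- dept_id=5, bucket=LS: 1 matching r row(s), so 1 row(s) emitted.
- dept_id=3, bucket=BQ: no r row matches, row kept with r columns NULL.
- dept_id=NULL, bucket=BQ: no r row matches, row kept with r columns NULL.
Total: 1 matched + 4 padded = 5 rows.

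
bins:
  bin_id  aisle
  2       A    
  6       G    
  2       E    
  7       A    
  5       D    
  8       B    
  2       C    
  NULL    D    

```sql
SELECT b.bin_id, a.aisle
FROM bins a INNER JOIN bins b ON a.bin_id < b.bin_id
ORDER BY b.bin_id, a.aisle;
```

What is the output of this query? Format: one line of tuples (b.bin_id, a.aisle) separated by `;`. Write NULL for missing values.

INNER JOIN keeps only pairs where the ON condition holds.
Matching on a.bin_id < b.bin_id. A NULL in a compared column never satisfies the condition.
Matched pairs: 18.

(5, A); (5, C); (5, E); (6, A); (6, C); (6, D); (6, E); (7, A); (7, C); (7, D); (7, E); (7, G); (8, A); (8, A); (8, C); (8, D); (8, E); (8, G)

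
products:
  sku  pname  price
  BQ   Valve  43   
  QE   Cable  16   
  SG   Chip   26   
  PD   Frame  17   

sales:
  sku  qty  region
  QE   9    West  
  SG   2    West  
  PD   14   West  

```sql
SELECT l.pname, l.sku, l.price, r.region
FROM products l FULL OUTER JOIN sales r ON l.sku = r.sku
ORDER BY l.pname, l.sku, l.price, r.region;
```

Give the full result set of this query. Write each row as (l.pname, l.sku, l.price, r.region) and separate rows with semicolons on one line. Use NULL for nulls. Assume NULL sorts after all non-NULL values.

FULL OUTER JOIN keeps every row from both sides; unmatched rows get NULL for the other side's columns.
Matching on l.sku = r.sku.
- l row (sku=BQ): no match → kept, r columns NULL.
- l row (sku=QE): matches 1 r row(s) → 1 output row(s).
- l row (sku=SG): matches 1 r row(s) → 1 output row(s).
- l row (sku=PD): matches 1 r row(s) → 1 output row(s).
After projecting and ordering:
l.pname | l.sku | l.price | r.region
Cable | QE | 16 | West
Chip | SG | 26 | West
Frame | PD | 17 | West
Valve | BQ | 43 | NULL

(Cable, QE, 16, West); (Chip, SG, 26, West); (Frame, PD, 17, West); (Valve, BQ, 43, NULL)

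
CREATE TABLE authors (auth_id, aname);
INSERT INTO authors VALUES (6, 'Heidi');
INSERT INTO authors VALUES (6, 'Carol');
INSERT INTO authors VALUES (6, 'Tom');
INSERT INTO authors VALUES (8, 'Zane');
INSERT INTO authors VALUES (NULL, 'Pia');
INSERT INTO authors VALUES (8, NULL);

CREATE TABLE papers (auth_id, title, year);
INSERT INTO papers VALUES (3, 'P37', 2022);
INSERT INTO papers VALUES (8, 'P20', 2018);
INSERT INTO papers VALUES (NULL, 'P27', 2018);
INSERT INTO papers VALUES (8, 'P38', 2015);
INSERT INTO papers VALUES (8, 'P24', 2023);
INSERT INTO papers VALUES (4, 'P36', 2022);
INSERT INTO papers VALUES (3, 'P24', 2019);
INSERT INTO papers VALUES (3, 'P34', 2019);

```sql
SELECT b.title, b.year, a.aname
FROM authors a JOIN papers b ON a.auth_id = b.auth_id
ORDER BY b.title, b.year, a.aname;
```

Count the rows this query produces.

6

INNER JOIN keeps only pairs where the ON condition holds.
Matching on a.auth_id = b.auth_id. A NULL in a compared column never satisfies the condition.
- a[0] auth_id=6 → no match; dropped.
- a[1] auth_id=6 → no match; dropped.
- a[2] auth_id=6 → no match; dropped.
- a[3] auth_id=8 → 3 match(es) in b → 3 row(s).
- a[4] auth_id=NULL → no match; dropped.
- a[5] auth_id=8 → 3 match(es) in b → 3 row(s).
Total: 6 rows.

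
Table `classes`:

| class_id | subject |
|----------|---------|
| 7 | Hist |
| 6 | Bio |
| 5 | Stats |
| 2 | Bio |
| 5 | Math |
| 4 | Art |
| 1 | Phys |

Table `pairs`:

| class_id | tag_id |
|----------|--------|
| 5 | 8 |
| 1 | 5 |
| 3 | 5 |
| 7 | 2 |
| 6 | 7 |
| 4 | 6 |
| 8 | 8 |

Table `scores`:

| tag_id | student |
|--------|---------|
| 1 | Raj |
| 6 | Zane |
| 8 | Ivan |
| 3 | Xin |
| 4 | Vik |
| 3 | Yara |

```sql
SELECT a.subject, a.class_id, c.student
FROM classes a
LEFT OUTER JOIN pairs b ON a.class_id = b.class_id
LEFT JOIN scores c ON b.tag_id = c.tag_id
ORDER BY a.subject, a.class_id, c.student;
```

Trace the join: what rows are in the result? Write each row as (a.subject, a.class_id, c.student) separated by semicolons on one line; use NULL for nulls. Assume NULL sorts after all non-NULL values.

(Art, 4, Zane); (Bio, 2, NULL); (Bio, 6, NULL); (Hist, 7, NULL); (Math, 5, Ivan); (Phys, 1, NULL); (Stats, 5, Ivan)

Joins associate left-to-right: classes LEFT JOIN pairs on class_id gives 7 intermediate row(s).
Then LEFT JOIN `scores c` on tag_id: each of those 7 rows is kept; rows whose b.tag_id has no match in c get NULL for c's columns.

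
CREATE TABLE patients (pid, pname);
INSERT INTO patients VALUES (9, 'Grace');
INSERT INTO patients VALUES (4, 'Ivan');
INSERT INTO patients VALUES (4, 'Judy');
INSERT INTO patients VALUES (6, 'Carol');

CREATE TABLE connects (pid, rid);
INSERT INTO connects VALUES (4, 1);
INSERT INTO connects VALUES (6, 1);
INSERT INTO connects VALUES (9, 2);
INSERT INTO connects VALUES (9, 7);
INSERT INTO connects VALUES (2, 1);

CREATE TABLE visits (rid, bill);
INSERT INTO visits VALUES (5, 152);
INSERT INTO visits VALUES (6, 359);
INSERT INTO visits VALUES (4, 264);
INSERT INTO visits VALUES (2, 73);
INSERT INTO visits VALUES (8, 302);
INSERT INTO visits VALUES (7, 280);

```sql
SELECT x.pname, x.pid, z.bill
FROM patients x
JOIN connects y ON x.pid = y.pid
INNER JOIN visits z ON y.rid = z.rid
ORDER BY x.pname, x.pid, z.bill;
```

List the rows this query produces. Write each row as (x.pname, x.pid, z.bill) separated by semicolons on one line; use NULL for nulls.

(Grace, 9, 73); (Grace, 9, 280)

Step 1 — x INNER JOIN y on pid → 5 row(s).
Then INNER JOIN `visits z` on rid: keep only rows whose y.rid appears in z.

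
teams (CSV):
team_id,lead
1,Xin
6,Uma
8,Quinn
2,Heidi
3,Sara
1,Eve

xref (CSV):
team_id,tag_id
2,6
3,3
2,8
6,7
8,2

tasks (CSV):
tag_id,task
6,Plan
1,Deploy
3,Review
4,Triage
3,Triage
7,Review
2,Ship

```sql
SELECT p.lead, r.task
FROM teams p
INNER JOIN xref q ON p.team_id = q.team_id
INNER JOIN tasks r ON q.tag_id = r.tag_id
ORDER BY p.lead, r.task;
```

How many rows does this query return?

Joins associate left-to-right: teams INNER JOIN xref on team_id gives 5 intermediate row(s).
Then INNER JOIN `tasks r` on tag_id: keep only rows whose q.tag_id appears in r.
Result: 5 row(s).

5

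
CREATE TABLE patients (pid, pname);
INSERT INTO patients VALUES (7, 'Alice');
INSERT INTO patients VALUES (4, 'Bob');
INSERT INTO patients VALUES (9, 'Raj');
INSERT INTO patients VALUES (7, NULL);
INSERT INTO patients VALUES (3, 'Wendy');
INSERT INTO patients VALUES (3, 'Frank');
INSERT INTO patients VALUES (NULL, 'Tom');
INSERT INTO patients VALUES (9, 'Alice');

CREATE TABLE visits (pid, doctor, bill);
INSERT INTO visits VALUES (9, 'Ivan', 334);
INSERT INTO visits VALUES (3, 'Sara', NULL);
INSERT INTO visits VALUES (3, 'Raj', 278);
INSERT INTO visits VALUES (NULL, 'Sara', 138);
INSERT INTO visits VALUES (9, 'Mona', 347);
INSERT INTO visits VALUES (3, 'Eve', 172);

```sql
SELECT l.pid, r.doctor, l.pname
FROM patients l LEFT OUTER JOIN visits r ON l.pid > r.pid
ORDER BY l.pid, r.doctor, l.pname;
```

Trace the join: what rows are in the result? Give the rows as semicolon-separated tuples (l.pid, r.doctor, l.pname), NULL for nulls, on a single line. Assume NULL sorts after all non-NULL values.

(3, NULL, Frank); (3, NULL, Wendy); (4, Eve, Bob); (4, Raj, Bob); (4, Sara, Bob); (7, Eve, Alice); (7, Eve, NULL); (7, Raj, Alice); (7, Raj, NULL); (7, Sara, Alice); (7, Sara, NULL); (9, Eve, Alice); (9, Eve, Raj); (9, Raj, Alice); (9, Raj, Raj); (9, Sara, Alice); (9, Sara, Raj); (NULL, NULL, Tom)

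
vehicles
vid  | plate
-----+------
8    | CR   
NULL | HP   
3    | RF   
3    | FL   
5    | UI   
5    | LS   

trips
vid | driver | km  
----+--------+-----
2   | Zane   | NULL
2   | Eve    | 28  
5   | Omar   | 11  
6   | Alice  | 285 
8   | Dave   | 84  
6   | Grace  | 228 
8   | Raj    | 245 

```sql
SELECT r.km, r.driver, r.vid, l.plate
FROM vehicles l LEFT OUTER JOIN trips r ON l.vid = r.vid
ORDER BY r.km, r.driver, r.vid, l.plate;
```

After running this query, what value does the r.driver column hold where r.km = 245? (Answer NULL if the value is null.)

Raj

LEFT JOIN keeps every row from `vehicles`; unmatched rows get NULL for `trips`'s columns.
Matching on l.vid = r.vid. A NULL in a compared column never satisfies the condition.
- l row (vid=8): matches 2 r row(s) → 2 output row(s).
- l row (vid=NULL): no match → kept, r columns NULL.
- l row (vid=3): no match → kept, r columns NULL.
- l row (vid=3): no match → kept, r columns NULL.
- l row (vid=5): matches 1 r row(s) → 1 output row(s).
- l row (vid=5): matches 1 r row(s) → 1 output row(s).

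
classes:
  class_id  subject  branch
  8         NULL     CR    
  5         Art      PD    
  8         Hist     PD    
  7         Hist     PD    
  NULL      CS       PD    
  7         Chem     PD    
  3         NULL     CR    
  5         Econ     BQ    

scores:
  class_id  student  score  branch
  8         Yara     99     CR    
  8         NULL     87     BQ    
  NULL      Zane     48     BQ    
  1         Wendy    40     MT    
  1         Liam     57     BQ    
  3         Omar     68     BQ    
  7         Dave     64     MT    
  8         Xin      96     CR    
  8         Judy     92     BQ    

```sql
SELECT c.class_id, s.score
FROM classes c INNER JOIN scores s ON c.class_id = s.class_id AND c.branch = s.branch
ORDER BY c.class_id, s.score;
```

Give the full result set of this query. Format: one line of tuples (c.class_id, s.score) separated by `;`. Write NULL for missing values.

INNER JOIN keeps only pairs where the ON condition holds.
Matching on c.class_id = s.class_id AND c.branch = s.branch. A NULL in a compared column never satisfies the condition.
Matched pairs: 2.

(8, 96); (8, 99)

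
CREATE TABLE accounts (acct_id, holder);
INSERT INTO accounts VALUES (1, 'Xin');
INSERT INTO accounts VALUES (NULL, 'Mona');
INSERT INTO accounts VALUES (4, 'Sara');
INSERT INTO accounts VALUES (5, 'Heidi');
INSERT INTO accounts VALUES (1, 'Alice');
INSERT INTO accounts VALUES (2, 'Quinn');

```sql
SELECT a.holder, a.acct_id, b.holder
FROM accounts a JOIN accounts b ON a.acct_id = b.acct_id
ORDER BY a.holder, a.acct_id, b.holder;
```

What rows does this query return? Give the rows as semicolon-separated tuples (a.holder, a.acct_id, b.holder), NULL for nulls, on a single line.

(Alice, 1, Alice); (Alice, 1, Xin); (Heidi, 5, Heidi); (Quinn, 2, Quinn); (Sara, 4, Sara); (Xin, 1, Alice); (Xin, 1, Xin)

INNER JOIN keeps only pairs where the ON condition holds.
Matching on a.acct_id = b.acct_id. A NULL in a compared column never satisfies the condition.
- a[0] acct_id=1 → 2 match(es) in b → 2 row(s).
- a[1] acct_id=NULL → no match; dropped.
- a[2] acct_id=4 → 1 match(es) in b → 1 row(s).
- a[3] acct_id=5 → 1 match(es) in b → 1 row(s).
- a[4] acct_id=1 → 2 match(es) in b → 2 row(s).
- a[5] acct_id=2 → 1 match(es) in b → 1 row(s).
After projecting and ordering:
a.holder | a.acct_id | b.holder
Alice | 1 | Alice
Alice | 1 | Xin
Heidi | 5 | Heidi
Quinn | 2 | Quinn
Sara | 4 | Sara
Xin | 1 | Alice
Xin | 1 | Xin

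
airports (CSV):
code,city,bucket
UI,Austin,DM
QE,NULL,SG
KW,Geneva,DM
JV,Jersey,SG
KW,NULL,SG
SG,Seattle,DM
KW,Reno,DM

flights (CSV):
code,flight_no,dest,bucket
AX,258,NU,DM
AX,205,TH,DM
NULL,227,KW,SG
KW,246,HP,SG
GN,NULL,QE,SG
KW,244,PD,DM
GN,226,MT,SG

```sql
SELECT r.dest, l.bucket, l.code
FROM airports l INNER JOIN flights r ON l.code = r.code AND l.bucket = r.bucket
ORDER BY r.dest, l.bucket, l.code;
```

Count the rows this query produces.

3

INNER JOIN keeps only pairs where the ON condition holds.
Matching on l.code = r.code AND l.bucket = r.bucket. A NULL in a compared column never satisfies the condition.
- l[0] code=UI, bucket=DM → no match; dropped.
- l[1] code=QE, bucket=SG → no match; dropped.
- l[2] code=KW, bucket=DM → 1 match(es) in r → 1 row(s).
- l[3] code=JV, bucket=SG → no match; dropped.
- l[4] code=KW, bucket=SG → 1 match(es) in r → 1 row(s).
- l[5] code=SG, bucket=DM → no match; dropped.
- l[6] code=KW, bucket=DM → 1 match(es) in r → 1 row(s).
Total: 3 rows.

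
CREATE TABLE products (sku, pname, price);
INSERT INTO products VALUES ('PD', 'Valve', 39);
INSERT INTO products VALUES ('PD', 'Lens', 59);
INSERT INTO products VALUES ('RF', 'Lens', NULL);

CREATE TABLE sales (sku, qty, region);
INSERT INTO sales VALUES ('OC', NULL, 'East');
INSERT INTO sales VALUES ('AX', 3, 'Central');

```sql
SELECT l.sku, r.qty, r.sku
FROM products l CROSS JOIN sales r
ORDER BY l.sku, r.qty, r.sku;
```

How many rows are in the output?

6

CROSS JOIN pairs every row of `products` with every row of `sales`: 3 × 2 = 6 rows.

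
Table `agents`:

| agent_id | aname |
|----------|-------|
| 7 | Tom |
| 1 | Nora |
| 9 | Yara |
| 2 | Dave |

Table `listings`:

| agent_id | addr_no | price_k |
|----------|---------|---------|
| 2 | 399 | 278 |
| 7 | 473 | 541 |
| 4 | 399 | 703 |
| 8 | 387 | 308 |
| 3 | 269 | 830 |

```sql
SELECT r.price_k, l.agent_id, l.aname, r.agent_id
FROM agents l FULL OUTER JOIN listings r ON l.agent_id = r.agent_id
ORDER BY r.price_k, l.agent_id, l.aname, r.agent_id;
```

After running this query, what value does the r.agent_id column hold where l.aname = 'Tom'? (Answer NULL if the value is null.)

7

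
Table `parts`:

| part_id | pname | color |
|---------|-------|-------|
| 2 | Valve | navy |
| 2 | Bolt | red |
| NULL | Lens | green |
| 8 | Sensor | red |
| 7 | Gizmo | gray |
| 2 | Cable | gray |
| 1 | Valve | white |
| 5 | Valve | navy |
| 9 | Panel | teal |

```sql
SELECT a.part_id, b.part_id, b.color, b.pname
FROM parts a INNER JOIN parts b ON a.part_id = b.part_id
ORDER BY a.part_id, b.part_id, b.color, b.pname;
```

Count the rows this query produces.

14

INNER JOIN keeps only pairs where the ON condition holds.
Matching on a.part_id = b.part_id. A NULL in a compared column never satisfies the condition.
- a row (part_id=2): matches 3 b row(s) → 3 output row(s).
- a row (part_id=2): matches 3 b row(s) → 3 output row(s).
- a row (part_id=NULL): no match → dropped.
- a row (part_id=8): matches 1 b row(s) → 1 output row(s).
- a row (part_id=7): matches 1 b row(s) → 1 output row(s).
- a row (part_id=2): matches 3 b row(s) → 3 output row(s).
- a row (part_id=1): matches 1 b row(s) → 1 output row(s).
- a row (part_id=5): matches 1 b row(s) → 1 output row(s).
- a row (part_id=9): matches 1 b row(s) → 1 output row(s).
Total: 14 rows.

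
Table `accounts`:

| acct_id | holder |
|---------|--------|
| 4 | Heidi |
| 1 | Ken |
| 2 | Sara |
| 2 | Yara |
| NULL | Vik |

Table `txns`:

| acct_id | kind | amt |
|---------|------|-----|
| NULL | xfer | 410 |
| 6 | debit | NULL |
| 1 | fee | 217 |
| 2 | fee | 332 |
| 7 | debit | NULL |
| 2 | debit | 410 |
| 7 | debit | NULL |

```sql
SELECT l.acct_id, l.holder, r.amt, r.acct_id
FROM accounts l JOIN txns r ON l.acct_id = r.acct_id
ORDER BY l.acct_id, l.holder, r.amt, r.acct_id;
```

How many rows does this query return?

5

INNER JOIN keeps only pairs where the ON condition holds.
Matching on l.acct_id = r.acct_id. A NULL in a compared column never satisfies the condition.
Matched pairs: 5.
Total: 5 rows.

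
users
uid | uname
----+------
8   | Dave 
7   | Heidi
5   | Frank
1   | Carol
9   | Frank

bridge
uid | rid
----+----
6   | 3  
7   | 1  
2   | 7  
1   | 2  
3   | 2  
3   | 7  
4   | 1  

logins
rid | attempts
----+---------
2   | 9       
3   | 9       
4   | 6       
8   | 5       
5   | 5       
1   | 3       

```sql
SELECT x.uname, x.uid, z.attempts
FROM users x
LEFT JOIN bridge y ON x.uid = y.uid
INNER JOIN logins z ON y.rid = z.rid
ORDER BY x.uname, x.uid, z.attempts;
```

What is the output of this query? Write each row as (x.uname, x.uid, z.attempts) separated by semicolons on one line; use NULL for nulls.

Evaluate left to right. First `users x LEFT JOIN bridge y` on uid: 5 row(s).
Then INNER JOIN `logins z` on rid: keep only rows whose y.rid appears in z.

(Carol, 1, 9); (Heidi, 7, 3)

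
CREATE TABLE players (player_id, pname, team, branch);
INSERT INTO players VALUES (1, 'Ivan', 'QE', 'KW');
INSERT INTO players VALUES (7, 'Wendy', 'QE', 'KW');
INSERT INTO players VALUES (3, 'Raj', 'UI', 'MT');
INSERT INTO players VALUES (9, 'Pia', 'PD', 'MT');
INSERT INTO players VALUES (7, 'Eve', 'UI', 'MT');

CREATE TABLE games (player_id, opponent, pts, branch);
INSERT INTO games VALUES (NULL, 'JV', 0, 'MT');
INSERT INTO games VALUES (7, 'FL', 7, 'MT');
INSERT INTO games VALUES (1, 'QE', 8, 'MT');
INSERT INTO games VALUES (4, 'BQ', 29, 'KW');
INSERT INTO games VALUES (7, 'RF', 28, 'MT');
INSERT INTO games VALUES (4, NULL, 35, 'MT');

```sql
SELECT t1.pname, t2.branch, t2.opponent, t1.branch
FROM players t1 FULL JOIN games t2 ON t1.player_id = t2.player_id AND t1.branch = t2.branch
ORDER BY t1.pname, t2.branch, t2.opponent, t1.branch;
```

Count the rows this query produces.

FULL OUTER JOIN keeps every row from both sides; unmatched rows get NULL for the other side's columns.
Matching on t1.player_id = t2.player_id AND t1.branch = t2.branch. A NULL in a compared column never satisfies the condition.
- t1 (player_id=1, branch=KW) has no partner → padded with NULL.
- t1 (player_id=7, branch=KW) has no partner → padded with NULL.
- t1 (player_id=3, branch=MT) has no partner → padded with NULL.
- t1 (player_id=9, branch=MT) has no partner → padded with NULL.
- t1 (player_id=7, branch=MT) pairs with 2 row(s) of t2.
- plus 4 unmatched t2 row(s), each kept with NULL t1 columns.
Total: 2 matched + 8 padded = 10 rows.

10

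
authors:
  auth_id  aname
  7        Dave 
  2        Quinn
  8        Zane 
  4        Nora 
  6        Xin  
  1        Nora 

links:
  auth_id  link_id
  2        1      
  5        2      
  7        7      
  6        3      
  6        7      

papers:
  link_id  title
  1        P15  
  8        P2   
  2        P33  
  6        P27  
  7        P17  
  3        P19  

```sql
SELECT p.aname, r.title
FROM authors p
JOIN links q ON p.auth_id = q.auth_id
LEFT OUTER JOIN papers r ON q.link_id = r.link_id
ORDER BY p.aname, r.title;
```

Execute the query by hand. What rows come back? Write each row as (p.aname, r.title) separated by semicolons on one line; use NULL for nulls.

(Dave, P17); (Quinn, P15); (Xin, P17); (Xin, P19)

Step 1 — p INNER JOIN q on auth_id → 4 row(s).
Then LEFT JOIN `papers r` on link_id: each of those 4 rows is kept; rows whose q.link_id has no match in r get NULL for r's columns.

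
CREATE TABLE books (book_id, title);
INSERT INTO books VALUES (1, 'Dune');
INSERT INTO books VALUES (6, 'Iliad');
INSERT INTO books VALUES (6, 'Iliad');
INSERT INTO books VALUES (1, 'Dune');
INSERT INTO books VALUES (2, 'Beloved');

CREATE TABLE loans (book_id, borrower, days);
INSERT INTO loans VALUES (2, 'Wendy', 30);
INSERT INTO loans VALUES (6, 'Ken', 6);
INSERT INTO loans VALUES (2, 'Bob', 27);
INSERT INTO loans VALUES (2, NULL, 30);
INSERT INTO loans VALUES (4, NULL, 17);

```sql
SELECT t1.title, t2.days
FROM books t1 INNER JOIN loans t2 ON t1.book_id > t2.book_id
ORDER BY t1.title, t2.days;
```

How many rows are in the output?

8

INNER JOIN keeps only pairs where the ON condition holds.
Matching on t1.book_id > t2.book_id.
- book_id=1: no matching t2 row, dropped.
- book_id=6: 4 matching t2 row(s), so 4 row(s) emitted.
- book_id=6: 4 matching t2 row(s), so 4 row(s) emitted.
- book_id=1: no matching t2 row, dropped.
- book_id=2: no matching t2 row, dropped.
Total: 8 rows.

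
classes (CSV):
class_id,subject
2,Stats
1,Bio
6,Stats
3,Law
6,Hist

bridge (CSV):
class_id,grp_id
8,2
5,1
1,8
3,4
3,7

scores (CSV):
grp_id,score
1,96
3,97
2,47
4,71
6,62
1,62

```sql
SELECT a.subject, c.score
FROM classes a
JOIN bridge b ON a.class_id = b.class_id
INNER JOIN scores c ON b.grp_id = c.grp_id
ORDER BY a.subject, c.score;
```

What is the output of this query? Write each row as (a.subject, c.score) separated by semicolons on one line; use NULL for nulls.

(Law, 71)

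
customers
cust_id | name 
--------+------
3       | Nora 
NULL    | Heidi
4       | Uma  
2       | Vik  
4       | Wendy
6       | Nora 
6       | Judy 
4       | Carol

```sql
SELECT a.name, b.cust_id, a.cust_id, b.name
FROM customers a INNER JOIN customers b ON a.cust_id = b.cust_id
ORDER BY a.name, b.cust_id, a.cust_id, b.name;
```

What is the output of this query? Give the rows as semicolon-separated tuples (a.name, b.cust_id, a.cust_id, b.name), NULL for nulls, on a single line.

INNER JOIN keeps only pairs where the ON condition holds.
Matching on a.cust_id = b.cust_id. A NULL in a compared column never satisfies the condition.
Matched pairs: 15.

(Carol, 4, 4, Carol); (Carol, 4, 4, Uma); (Carol, 4, 4, Wendy); (Judy, 6, 6, Judy); (Judy, 6, 6, Nora); (Nora, 3, 3, Nora); (Nora, 6, 6, Judy); (Nora, 6, 6, Nora); (Uma, 4, 4, Carol); (Uma, 4, 4, Uma); (Uma, 4, 4, Wendy); (Vik, 2, 2, Vik); (Wendy, 4, 4, Carol); (Wendy, 4, 4, Uma); (Wendy, 4, 4, Wendy)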